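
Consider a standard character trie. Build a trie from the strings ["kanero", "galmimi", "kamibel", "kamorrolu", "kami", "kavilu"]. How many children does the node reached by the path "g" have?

1

Follow the path "g" to its node, then look at its outgoing edges.
Characters that immediately follow "g" among the stored strings: {a}.
That node has 1 child edge.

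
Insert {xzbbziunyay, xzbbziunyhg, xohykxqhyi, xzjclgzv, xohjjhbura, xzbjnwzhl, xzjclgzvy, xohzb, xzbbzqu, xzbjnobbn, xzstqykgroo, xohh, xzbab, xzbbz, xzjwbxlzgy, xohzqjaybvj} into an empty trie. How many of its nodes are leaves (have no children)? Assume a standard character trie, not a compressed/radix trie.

A leaf is a node with no children — equivalently, the end of a word that is not a proper prefix of any other stored word.
Those words: "xohh", "xohjjhbura", "xohykxqhyi", "xohzb", "xohzqjaybvj", "xzbab", "xzbbziunyay", "xzbbziunyhg", "xzbbzqu", "xzbjnobbn", "xzbjnwzhl", "xzjclgzvy", "xzjwbxlzgy", "xzstqykgroo"
Leaf count: 14

14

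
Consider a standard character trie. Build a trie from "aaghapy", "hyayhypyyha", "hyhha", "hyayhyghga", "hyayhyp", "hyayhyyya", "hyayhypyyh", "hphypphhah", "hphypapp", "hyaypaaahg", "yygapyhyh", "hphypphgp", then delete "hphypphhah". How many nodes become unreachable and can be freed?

3

A node on "hphypphhah"'s path can go only if nothing else ends at it or branches off below it.
The suffix "hah" (3 nodes) is used only by "hphypphhah"; the node for "hphypph" still has the child "g", so pruning stops there.
Nodes removed: 3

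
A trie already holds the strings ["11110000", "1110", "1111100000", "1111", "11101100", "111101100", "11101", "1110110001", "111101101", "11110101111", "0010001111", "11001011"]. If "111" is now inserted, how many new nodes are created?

0

"111" is already a full path in the trie; only an end-marker is added.
No new nodes are needed: 0.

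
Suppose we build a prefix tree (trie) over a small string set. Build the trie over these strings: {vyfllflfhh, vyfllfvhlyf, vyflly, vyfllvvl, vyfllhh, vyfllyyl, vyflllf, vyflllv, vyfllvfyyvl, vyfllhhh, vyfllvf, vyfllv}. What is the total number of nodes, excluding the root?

32

Trie structure (* marks end of a word):
(root)
└─ v
   └─ y
      └─ f
         └─ l
            └─ l
               ├─ f
               │  ├─ l
               │  │  └─ f
               │  │     └─ h
               │  │        └─ h *
               │  └─ v
               │     └─ h
               │        └─ l
               │           └─ y
               │              └─ f *
               ├─ h
               │  └─ h *
               │     └─ h *
               ├─ l
               │  ├─ f *
               │  └─ v *
               ├─ v *
               │  ├─ f *
               │  │  └─ y
               │  │     └─ y
               │  │        └─ v
               │  │           └─ l *
               │  └─ v
               │     └─ l *
               └─ y *
                  └─ y
                     └─ l *
Counting every labelled node above: 32.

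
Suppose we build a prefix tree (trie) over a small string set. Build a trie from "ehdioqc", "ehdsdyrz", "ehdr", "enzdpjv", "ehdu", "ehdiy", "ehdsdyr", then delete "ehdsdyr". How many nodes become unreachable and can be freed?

0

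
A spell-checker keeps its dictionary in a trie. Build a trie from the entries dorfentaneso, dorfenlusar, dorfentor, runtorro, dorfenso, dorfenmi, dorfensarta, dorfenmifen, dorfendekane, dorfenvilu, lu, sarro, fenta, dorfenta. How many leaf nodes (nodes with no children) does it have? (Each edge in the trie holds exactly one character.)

A leaf is a node with no children — equivalently, the end of a word that is not a proper prefix of any other stored word.
Those words: "dorfendekane", "dorfenlusar", "dorfenmifen", "dorfensarta", "dorfenso", "dorfentaneso", "dorfentor", "dorfenvilu", "fenta", "lu", "runtorro", "sarro"
Leaf count: 12

12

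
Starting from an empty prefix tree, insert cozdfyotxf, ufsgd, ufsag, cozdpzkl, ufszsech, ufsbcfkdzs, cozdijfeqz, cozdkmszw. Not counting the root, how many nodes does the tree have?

44

Insert word by word; a character creates a node only if that edge doesn't already exist:
  "cozdfyotxf" → 10 new (c, o, z, d, f, y, o, t, x, f)
  "ufsgd" → 5 new (u, f, s, g, d)
  "ufsag" → prefix "ufs" already present; 2 new (a, g)
  "cozdpzkl" → prefix "cozd" already present; 4 new (p, z, k, l)
  "ufszsech" → prefix "ufs" already present; 5 new (z, s, e, c, h)
  "ufsbcfkdzs" → prefix "ufs" already present; 7 new (b, c, f, k, d, z, s)
  "cozdijfeqz" → prefix "cozd" already present; 6 new (i, j, f, e, q, z)
  "cozdkmszw" → prefix "cozd" already present; 5 new (k, m, s, z, w)
Total nodes = 10 + 5 + 2 + 4 + 5 + 7 + 6 + 5 = 44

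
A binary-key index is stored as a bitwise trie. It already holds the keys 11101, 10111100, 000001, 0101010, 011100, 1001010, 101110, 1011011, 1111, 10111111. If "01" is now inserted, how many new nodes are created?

"01" is already a full path in the trie; only an end-marker is added.
No new nodes are needed: 0.

0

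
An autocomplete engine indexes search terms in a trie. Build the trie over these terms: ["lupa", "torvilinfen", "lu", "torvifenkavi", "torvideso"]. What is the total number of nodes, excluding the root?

26

Trie structure (* marks end of a word):
(root)
├─ l
│  └─ u *
│     └─ p
│        └─ a *
└─ t
   └─ o
      └─ r
         └─ v
            └─ i
               ├─ d
               │  └─ e
               │     └─ s
               │        └─ o *
               ├─ f
               │  └─ e
               │     └─ n
               │        └─ k
               │           └─ a
               │              └─ v
               │                 └─ i *
               └─ l
                  └─ i
                     └─ n
                        └─ f
                           └─ e
                              └─ n *
Counting every labelled node above: 26.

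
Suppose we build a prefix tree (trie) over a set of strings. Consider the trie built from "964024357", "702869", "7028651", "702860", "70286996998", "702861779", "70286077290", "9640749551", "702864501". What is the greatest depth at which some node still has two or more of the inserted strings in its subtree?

Look for the deepest trie node that still has at least two words in its subtree.
"702860" and "70286077290" agree on "702860" (6 characters) before diverging; nothing deeper is shared.
Longest shared-prefix length: 6

6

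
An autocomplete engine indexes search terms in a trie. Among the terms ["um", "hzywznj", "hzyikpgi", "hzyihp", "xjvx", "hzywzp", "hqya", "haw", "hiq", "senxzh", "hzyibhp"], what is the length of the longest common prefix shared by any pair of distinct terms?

5

Equivalently: take the maximum, over all pairs, of their longest common prefix length.
e.g. "hzywznj" and "hzywzp" share the prefix "hzywz" of length 5; no pair shares a longer one.
Longest shared-prefix length: 5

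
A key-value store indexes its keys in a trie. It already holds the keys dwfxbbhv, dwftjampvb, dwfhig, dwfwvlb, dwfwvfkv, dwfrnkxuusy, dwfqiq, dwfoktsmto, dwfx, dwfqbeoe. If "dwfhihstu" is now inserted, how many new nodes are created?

4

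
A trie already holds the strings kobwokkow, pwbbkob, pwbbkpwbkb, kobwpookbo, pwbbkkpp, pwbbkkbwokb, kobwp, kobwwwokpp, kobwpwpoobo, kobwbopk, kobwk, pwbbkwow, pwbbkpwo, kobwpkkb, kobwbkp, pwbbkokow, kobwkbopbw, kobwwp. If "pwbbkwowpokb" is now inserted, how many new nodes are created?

4

Walking "pwbbkwowpokb" from the root, the first 8 characters ("pwbbkwow") follow existing edges; "p" is the first miss.
So 12 − 8 = 4 new nodes.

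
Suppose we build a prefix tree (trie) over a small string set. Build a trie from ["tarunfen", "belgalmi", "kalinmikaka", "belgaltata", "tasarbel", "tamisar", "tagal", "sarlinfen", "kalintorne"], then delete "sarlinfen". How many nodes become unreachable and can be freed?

Walk "sarlinfen" from the leaf back toward the root, removing each node that no remaining word uses.
No other word shares any prefix with "sarlinfen", so all 9 of its nodes go.
Nodes removed: 9

9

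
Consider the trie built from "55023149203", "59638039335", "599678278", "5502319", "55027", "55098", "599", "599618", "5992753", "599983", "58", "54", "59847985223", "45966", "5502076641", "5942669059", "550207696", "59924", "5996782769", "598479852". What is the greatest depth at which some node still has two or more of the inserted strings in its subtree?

9

The deepest shared node is where two words last agree before diverging.
"598479852" and "59847985223" agree on "598479852" (9 characters) before diverging; nothing deeper is shared.
Longest shared-prefix length: 9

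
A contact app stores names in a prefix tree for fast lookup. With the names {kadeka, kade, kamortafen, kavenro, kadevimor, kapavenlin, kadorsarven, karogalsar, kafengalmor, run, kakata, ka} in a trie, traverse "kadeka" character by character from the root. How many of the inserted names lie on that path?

3

Walk "kadeka" from the root; an end-of-word marker is hit whenever a stored word is a prefix of "kadeka".
Prefixes of the query that are stored words: "ka", "kade", "kadeka"
Count: 3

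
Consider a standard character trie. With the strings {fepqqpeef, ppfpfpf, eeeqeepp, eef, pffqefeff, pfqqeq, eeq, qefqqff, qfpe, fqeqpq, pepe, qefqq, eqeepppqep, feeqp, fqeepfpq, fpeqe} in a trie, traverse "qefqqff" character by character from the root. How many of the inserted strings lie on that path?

Traverse "qefqqff" character by character; count nodes along the way that are marked as word ends.
Prefixes of the query that are stored words: "qefqq", "qefqqff"
Count: 2

2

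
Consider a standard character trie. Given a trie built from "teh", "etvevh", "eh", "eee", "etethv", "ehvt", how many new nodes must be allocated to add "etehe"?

2

"ete" is already a path in the trie; the remaining "he" must be added.
New nodes needed: |"etehe"| − 3 = 5 − 3 = 2.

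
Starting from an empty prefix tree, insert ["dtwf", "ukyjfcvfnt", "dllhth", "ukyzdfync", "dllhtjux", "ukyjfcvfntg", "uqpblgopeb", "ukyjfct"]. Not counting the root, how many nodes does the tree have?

For each word, the new-node count is its length minus the longest prefix already in the trie:
  "dtwf" → 4 new (d, t, w, f)
  "ukyjfcvfnt" → 10 new (u, k, y, j, f, c, v, f, n, t)
  "dllhth" → prefix "d" already present; 5 new (l, l, h, t, h)
  "ukyzdfync" → prefix "uky" already present; 6 new (z, d, f, y, n, c)
  "dllhtjux" → prefix "dllht" already present; 3 new (j, u, x)
  "ukyjfcvfntg" → prefix "ukyjfcvfnt" already present; 1 new (g)
  "uqpblgopeb" → prefix "u" already present; 9 new (q, p, b, l, g, o, p, e, b)
  "ukyjfct" → prefix "ukyjfc" already present; 1 new (t)
Total nodes = 4 + 10 + 5 + 6 + 3 + 1 + 9 + 1 = 39

39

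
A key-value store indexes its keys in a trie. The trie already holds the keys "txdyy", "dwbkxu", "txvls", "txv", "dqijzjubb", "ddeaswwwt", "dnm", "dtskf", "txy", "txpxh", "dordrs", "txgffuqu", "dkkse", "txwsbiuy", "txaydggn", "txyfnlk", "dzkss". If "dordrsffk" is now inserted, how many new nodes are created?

3

The longest prefix of "dordrsffk" already in the trie is "dordrs" (length 6).
New nodes needed: |"dordrsffk"| − 6 = 9 − 6 = 3.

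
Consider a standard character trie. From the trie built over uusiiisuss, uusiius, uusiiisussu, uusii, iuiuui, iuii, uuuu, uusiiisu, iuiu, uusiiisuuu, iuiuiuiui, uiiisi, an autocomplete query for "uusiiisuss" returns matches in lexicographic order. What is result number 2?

uusiiisussu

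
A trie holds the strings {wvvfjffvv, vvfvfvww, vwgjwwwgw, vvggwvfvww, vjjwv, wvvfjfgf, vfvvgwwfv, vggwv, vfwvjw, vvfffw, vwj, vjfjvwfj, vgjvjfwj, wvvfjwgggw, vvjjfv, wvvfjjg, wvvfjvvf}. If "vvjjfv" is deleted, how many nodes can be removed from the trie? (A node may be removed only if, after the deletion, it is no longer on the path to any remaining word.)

4

A node on "vvjjfv"'s path can go only if nothing else ends at it or branches off below it.
The suffix "jjfv" (4 nodes) is used only by "vvjjfv"; the node for "vv" still has the child "f", so pruning stops there.
Nodes removed: 4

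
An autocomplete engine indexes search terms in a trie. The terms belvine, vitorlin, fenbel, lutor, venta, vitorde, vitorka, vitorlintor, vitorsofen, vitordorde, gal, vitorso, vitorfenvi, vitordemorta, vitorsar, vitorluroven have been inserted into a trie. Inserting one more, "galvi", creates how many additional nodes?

2

"gal" is already a path in the trie; the remaining "vi" must be added.
New nodes needed: |"galvi"| − 3 = 5 − 3 = 2.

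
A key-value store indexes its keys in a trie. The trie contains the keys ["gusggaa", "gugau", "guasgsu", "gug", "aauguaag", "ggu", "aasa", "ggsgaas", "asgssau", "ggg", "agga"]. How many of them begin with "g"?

Filter for entries beginning with "g":
Words under "g": ggg, ggsgaas, ggu, guasgsu, gug, gugau, gusggaa
Count: 7

7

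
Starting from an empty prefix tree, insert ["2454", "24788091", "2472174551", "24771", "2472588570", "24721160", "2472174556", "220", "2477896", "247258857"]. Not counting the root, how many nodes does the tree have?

34

Trace insertions, counting only characters that open a new branch:
  "2454" → 4 new (2, 4, 5, 4)
  "24788091" → prefix "24" already present; 6 new (7, 8, 8, 0, 9, 1)
  "2472174551" → prefix "247" already present; 7 new (2, 1, 7, 4, 5, 5, 1)
  "24771" → prefix "247" already present; 2 new (7, 1)
  "2472588570" → prefix "2472" already present; 6 new (5, 8, 8, 5, 7, 0)
  "24721160" → prefix "24721" already present; 3 new (1, 6, 0)
  "2472174556" → prefix "247217455" already present; 1 new (6)
  "220" → prefix "2" already present; 2 new (2, 0)
  "2477896" → prefix "2477" already present; 3 new (8, 9, 6)
  "247258857" → prefix "247258857" already present; 0 new (none)
Total nodes = 4 + 6 + 7 + 2 + 6 + 3 + 1 + 2 + 3 + 0 = 34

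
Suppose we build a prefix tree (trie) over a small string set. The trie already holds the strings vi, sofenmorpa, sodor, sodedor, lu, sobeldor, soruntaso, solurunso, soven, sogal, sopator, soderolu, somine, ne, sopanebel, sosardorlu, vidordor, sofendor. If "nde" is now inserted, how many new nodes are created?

2

The longest prefix of "nde" already in the trie is "n" (length 1).
New nodes needed: |"nde"| − 1 = 3 − 1 = 2.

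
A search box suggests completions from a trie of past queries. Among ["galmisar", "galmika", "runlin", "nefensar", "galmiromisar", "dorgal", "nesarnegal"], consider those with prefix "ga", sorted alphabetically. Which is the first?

galmika

Filter for "ga…" and sort: "galmika", "galmiromisar", "galmisar"
The 1st is galmika.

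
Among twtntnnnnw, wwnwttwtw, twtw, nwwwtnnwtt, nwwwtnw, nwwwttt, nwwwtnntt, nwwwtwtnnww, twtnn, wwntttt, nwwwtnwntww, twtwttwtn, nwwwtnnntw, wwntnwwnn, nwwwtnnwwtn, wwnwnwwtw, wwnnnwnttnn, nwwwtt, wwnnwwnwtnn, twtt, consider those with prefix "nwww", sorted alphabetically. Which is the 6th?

nwwwtnwntww

Words with prefix "nwww", in lexicographic order: "nwwwtnnntw", "nwwwtnntt", "nwwwtnnwtt", "nwwwtnnwwtn", "nwwwtnw", "nwwwtnwntww", "nwwwtt", "nwwwttt", "nwwwtwtnnww"
The 6th is nwwwtnwntww.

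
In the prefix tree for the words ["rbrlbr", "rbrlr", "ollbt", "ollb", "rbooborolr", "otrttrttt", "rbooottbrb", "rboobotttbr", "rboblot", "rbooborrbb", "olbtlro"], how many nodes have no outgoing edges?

A leaf is a node with no children — equivalently, the end of a word that is not a proper prefix of any other stored word.
Those words: "olbtlro", "ollbt", "otrttrttt", "rboblot", "rbooborolr", "rbooborrbb", "rboobotttbr", "rbooottbrb", "rbrlbr", "rbrlr"
Leaf count: 10

10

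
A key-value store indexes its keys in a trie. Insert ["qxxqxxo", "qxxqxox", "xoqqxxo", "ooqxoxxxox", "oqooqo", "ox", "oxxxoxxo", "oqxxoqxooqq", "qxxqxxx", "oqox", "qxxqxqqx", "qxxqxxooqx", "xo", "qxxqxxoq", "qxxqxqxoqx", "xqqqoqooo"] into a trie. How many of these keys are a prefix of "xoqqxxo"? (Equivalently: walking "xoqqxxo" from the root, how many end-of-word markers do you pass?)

Walk "xoqqxxo" from the root; an end-of-word marker is hit whenever a stored word is a prefix of "xoqqxxo".
Prefixes of the query that are stored words: "xo", "xoqqxxo"
Count: 2

2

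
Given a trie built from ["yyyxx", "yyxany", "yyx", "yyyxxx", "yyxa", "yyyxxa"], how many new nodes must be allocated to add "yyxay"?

The longest prefix of "yyxay" already in the trie is "yyxa" (length 4).
So 5 − 4 = 1 new nodes.

1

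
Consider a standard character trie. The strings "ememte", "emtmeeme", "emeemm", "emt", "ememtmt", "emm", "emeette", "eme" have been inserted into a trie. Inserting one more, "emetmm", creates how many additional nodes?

3

"eme" is already a path in the trie; the remaining "tmm" must be added.
Each of the 3 remaining characters creates one node.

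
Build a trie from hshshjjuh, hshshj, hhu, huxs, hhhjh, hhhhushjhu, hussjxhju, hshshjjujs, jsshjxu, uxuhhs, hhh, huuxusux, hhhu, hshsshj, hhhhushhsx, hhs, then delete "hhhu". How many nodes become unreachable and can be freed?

Walk "hhhu" from the leaf back toward the root, removing each node that no remaining word uses.
The suffix "u" (1 node) is used only by "hhhu"; the node for "hhh" still has the child "j", so pruning stops there.
Nodes removed: 1

1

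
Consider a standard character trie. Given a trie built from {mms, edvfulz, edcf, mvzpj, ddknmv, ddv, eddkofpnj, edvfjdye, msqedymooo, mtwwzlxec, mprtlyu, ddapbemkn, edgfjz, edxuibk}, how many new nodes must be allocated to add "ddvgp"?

2

Walking "ddvgp" from the root, the first 3 characters ("ddv") follow existing edges; "g" is the first miss.
New nodes needed: |"ddvgp"| − 3 = 5 − 3 = 2.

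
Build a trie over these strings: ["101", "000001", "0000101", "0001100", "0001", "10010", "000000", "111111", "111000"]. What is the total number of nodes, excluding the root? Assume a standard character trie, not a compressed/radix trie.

28

For each word, the new-node count is its length minus the longest prefix already in the trie:
  "101" → 3 new (1, 0, 1)
  "000001" → 6 new (0, 0, 0, 0, 0, 1)
  "0000101" → prefix "0000" already present; 3 new (1, 0, 1)
  "0001100" → prefix "000" already present; 4 new (1, 1, 0, 0)
  "0001" → prefix "0001" already present; 0 new (none)
  "10010" → prefix "10" already present; 3 new (0, 1, 0)
  "000000" → prefix "00000" already present; 1 new (0)
  "111111" → prefix "1" already present; 5 new (1, 1, 1, 1, 1)
  "111000" → prefix "111" already present; 3 new (0, 0, 0)
Total nodes = 3 + 6 + 3 + 4 + 0 + 3 + 1 + 5 + 3 = 28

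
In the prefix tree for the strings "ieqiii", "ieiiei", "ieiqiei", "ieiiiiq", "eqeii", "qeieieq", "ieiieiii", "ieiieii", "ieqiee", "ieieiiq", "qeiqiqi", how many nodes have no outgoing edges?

9

A leaf is a node with no children — equivalently, the end of a word that is not a proper prefix of any other stored word.
Those words: "eqeii", "ieieiiq", "ieiieiii", "ieiiiiq", "ieiqiei", "ieqiee", "ieqiii", "qeieieq", "qeiqiqi"
Leaf count: 9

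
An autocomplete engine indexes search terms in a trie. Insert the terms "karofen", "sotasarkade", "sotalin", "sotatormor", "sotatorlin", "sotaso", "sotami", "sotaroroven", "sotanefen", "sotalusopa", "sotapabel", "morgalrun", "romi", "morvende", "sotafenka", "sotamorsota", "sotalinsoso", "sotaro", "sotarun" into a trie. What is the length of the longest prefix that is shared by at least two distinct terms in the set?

7

The deepest shared node is where two words last agree before diverging.
"sotalin" and "sotalinsoso" agree on "sotalin" (7 characters) before diverging; nothing deeper is shared.
Longest shared-prefix length: 7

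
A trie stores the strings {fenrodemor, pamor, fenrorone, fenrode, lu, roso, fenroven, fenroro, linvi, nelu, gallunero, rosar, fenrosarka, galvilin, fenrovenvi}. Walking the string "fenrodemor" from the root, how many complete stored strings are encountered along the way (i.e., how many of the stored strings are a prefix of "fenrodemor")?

Check each prefix of "fenrodemor" against the stored set — each match is an end-marker on the path.
Prefixes of the query that are stored words: "fenrode", "fenrodemor"
Count: 2

2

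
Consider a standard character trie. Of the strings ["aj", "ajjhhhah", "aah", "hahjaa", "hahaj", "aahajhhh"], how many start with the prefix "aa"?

Traverse to the node for "aa", then collect every word in that subtree.
Words under "aa": aah, aahajhhh
Count: 2

2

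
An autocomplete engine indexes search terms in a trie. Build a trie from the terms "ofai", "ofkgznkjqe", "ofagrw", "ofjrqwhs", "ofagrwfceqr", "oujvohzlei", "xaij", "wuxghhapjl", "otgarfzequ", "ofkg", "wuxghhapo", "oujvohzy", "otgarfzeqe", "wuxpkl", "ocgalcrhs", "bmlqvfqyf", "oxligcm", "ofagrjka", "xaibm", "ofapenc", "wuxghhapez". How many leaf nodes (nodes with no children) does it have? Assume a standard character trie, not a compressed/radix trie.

19

Leaves are exactly the stored words that no other stored word extends.
Those words: "bmlqvfqyf", "ocgalcrhs", "ofagrjka", "ofagrwfceqr", "ofai", "ofapenc", "ofjrqwhs", "ofkgznkjqe", "otgarfzeqe", "otgarfzequ", "oujvohzlei", "oujvohzy", "oxligcm", "wuxghhapez", "wuxghhapjl", "wuxghhapo", "wuxpkl", "xaibm", "xaij"
Leaf count: 19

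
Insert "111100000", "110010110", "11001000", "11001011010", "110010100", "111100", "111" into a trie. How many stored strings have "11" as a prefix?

7

Walk to "11"; the words in its subtree are exactly those with that prefix.
Words under "11": 11001000, 110010100, 110010110, 11001011010, 111, 111100, 111100000
Count: 7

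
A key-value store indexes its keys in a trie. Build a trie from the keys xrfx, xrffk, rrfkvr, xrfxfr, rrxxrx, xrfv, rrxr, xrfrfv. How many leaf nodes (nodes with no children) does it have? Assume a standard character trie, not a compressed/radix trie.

7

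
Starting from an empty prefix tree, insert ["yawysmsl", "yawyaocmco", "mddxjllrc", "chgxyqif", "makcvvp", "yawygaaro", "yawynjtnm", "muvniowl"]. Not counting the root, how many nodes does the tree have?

54

Trace insertions, counting only characters that open a new branch:
  "yawysmsl" → 8 new (y, a, w, y, s, m, s, l)
  "yawyaocmco" → prefix "yawy" already present; 6 new (a, o, c, m, c, o)
  "mddxjllrc" → 9 new (m, d, d, x, j, l, l, r, c)
  "chgxyqif" → 8 new (c, h, g, x, y, q, i, f)
  "makcvvp" → prefix "m" already present; 6 new (a, k, c, v, v, p)
  "yawygaaro" → prefix "yawy" already present; 5 new (g, a, a, r, o)
  "yawynjtnm" → prefix "yawy" already present; 5 new (n, j, t, n, m)
  "muvniowl" → prefix "m" already present; 7 new (u, v, n, i, o, w, l)
Total nodes = 8 + 6 + 9 + 8 + 6 + 5 + 5 + 7 = 54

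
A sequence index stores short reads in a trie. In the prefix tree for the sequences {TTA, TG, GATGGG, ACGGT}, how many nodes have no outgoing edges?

A leaf is a node with no children — equivalently, the end of a word that is not a proper prefix of any other stored word.
Those words: "ACGGT", "GATGGG", "TG", "TTA"
Leaf count: 4

4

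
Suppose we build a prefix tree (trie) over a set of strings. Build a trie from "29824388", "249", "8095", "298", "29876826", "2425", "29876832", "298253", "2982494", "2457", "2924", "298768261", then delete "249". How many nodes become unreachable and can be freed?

After clearing the end-marker at "249", prune upward until reaching a node still needed by another word.
The suffix "9" (1 node) is used only by "249"; the node for "24" still has the child "2", so pruning stops there.
Nodes removed: 1

1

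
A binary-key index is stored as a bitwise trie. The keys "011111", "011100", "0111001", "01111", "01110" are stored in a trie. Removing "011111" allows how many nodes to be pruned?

A node on "011111"'s path can go only if nothing else ends at it or branches off below it.
The suffix "1" (1 node) is used only by "011111"; "01111" is itself a stored word, so pruning stops there.
Nodes removed: 1

1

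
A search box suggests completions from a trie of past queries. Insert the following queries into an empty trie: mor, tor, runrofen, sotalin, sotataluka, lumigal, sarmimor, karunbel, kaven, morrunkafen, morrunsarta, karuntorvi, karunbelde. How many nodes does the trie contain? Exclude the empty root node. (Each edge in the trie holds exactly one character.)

72

Insert word by word; a character creates a node only if that edge doesn't already exist:
  "mor" → 3 new (m, o, r)
  "tor" → 3 new (t, o, r)
  "runrofen" → 8 new (r, u, n, r, o, f, e, n)
  "sotalin" → 7 new (s, o, t, a, l, i, n)
  "sotataluka" → prefix "sota" already present; 6 new (t, a, l, u, k, a)
  "lumigal" → 7 new (l, u, m, i, g, a, l)
  "sarmimor" → prefix "s" already present; 7 new (a, r, m, i, m, o, r)
  "karunbel" → 8 new (k, a, r, u, n, b, e, l)
  "kaven" → prefix "ka" already present; 3 new (v, e, n)
  "morrunkafen" → prefix "mor" already present; 8 new (r, u, n, k, a, f, e, n)
  "morrunsarta" → prefix "morrun" already present; 5 new (s, a, r, t, a)
  "karuntorvi" → prefix "karun" already present; 5 new (t, o, r, v, i)
  "karunbelde" → prefix "karunbel" already present; 2 new (d, e)
Total nodes = 3 + 3 + 8 + 7 + 6 + 7 + 7 + 8 + 3 + 8 + 5 + 5 + 2 = 72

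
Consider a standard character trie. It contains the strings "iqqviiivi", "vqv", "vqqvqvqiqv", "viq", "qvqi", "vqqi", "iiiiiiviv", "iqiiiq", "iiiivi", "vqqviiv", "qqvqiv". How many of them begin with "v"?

Filter for entries beginning with "v":
Matches: "viq", "vqqi", "vqqviiv", "vqqvqvqiqv", "vqv"
Count: 5

5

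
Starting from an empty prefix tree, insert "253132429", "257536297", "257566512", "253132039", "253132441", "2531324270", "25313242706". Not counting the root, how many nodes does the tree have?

29

Count nodes per top-level branch (shared prefixes stored once):
  '2'-branch (253132039, 2531324270, 25313242706, 253132429, 253132441, 257536297, 257566512): 29 nodes
Sum: 29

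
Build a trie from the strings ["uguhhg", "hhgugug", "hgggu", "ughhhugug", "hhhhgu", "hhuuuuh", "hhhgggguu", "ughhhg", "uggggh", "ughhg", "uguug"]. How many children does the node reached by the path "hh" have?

Follow the path "hh" to its node, then look at its outgoing edges.
Characters that immediately follow "hh" among the stored strings: {g, h, u}.
That node has 3 child edges.

3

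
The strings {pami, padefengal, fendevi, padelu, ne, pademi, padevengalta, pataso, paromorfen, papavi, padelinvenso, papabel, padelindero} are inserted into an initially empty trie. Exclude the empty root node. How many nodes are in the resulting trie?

For each word, the new-node count is its length minus the longest prefix already in the trie:
  "pami" → 4 new (p, a, m, i)
  "padefengal" → prefix "pa" already present; 8 new (d, e, f, e, n, g, a, l)
  "fendevi" → 7 new (f, e, n, d, e, v, i)
  "padelu" → prefix "pade" already present; 2 new (l, u)
  "ne" → 2 new (n, e)
  "pademi" → prefix "pade" already present; 2 new (m, i)
  "padevengalta" → prefix "pade" already present; 8 new (v, e, n, g, a, l, t, a)
  "pataso" → prefix "pa" already present; 4 new (t, a, s, o)
  "paromorfen" → prefix "pa" already present; 8 new (r, o, m, o, r, f, e, n)
  "papavi" → prefix "pa" already present; 4 new (p, a, v, i)
  "padelinvenso" → prefix "padel" already present; 7 new (i, n, v, e, n, s, o)
  "papabel" → prefix "papa" already present; 3 new (b, e, l)
  "padelindero" → prefix "padelin" already present; 4 new (d, e, r, o)
Total nodes = 4 + 8 + 7 + 2 + 2 + 2 + 8 + 4 + 8 + 4 + 7 + 3 + 4 = 63

63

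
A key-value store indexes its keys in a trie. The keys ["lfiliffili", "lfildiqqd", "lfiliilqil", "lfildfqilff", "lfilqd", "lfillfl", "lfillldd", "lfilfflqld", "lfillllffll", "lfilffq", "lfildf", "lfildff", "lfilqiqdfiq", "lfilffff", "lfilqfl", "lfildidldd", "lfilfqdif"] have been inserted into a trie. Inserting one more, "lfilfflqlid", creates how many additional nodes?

2

Walking "lfilfflqlid" from the root, the first 9 characters ("lfilfflql") follow existing edges; "i" is the first miss.
Each of the 2 remaining characters creates one node.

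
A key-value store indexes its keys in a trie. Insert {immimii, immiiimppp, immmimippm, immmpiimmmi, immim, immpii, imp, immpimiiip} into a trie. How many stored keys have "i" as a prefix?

8

Traverse to the node for "i", then collect every word in that subtree.
Matches: "immiiimppp", "immim", "immimii", "immmimippm", "immmpiimmmi", "immpii", "immpimiiip", "imp"
Count: 8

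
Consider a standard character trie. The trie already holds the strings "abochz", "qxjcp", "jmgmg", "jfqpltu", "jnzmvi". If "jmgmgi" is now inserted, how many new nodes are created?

1

"jmgmg" is already a path in the trie; the remaining "i" must be added.
So 6 − 5 = 1 new nodes.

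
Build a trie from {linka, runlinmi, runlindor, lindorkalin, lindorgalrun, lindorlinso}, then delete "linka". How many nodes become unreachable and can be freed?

Walk "linka" from the leaf back toward the root, removing each node that no remaining word uses.
The suffix "ka" (2 nodes) is used only by "linka"; the node for "lin" still has the child "d", so pruning stops there.
Nodes removed: 2

2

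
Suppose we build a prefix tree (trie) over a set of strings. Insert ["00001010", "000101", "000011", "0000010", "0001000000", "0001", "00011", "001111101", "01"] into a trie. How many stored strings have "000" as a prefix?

Filter for entries beginning with "000":
Matches: "0000010", "00001010", "000011", "0001", "0001000000", "000101", "00011"
Count: 7

7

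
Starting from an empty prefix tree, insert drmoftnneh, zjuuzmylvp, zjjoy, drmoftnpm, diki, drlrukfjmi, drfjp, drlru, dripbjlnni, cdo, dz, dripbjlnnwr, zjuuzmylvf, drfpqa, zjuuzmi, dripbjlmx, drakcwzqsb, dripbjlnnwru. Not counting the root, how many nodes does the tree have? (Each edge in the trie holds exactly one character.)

69

For each word, the new-node count is its length minus the longest prefix already in the trie:
  "drmoftnneh" → 10 new (d, r, m, o, f, t, n, n, e, h)
  "zjuuzmylvp" → 10 new (z, j, u, u, z, m, y, l, v, p)
  "zjjoy" → prefix "zj" already present; 3 new (j, o, y)
  "drmoftnpm" → prefix "drmoftn" already present; 2 new (p, m)
  "diki" → prefix "d" already present; 3 new (i, k, i)
  "drlrukfjmi" → prefix "dr" already present; 8 new (l, r, u, k, f, j, m, i)
  "drfjp" → prefix "dr" already present; 3 new (f, j, p)
  "drlru" → prefix "drlru" already present; 0 new (none)
  "dripbjlnni" → prefix "dr" already present; 8 new (i, p, b, j, l, n, n, i)
  "cdo" → 3 new (c, d, o)
  "dz" → prefix "d" already present; 1 new (z)
  "dripbjlnnwr" → prefix "dripbjlnn" already present; 2 new (w, r)
  "zjuuzmylvf" → prefix "zjuuzmylv" already present; 1 new (f)
  "drfpqa" → prefix "drf" already present; 3 new (p, q, a)
  "zjuuzmi" → prefix "zjuuzm" already present; 1 new (i)
  "dripbjlmx" → prefix "dripbjl" already present; 2 new (m, x)
  "drakcwzqsb" → prefix "dr" already present; 8 new (a, k, c, w, z, q, s, b)
  "dripbjlnnwru" → prefix "dripbjlnnwr" already present; 1 new (u)
Total nodes = 10 + 10 + 3 + 2 + 3 + 8 + 3 + 0 + 8 + 3 + 1 + 2 + 1 + 3 + 1 + 2 + 8 + 1 = 69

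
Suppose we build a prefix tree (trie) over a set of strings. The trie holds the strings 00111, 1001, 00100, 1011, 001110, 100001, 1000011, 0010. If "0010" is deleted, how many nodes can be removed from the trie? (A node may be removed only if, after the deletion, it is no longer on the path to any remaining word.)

After clearing the end-marker at "0010", prune upward until reaching a node still needed by another word.
Every node on "0010" is still needed (e.g. by "00100"), so nothing is freed.
Nodes removed: 0

0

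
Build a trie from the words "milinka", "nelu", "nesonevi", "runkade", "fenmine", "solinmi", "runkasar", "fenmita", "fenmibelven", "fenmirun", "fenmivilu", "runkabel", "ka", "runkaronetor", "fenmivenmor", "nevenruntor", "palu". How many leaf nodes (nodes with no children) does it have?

17

Leaves are exactly the stored words that no other stored word extends.
Those words: "fenmibelven", "fenmine", "fenmirun", "fenmita", "fenmivenmor", "fenmivilu", "ka", "milinka", "nelu", "nesonevi", "nevenruntor", "palu", "runkabel", "runkade", "runkaronetor", "runkasar", "solinmi"
Leaf count: 17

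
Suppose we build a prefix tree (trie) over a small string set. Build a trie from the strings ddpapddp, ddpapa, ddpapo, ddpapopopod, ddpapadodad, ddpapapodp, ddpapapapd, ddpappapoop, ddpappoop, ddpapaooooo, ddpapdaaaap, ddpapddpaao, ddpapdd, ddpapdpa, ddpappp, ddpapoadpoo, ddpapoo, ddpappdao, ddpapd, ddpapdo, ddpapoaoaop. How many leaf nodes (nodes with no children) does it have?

16

A leaf is a node with no children — equivalently, the end of a word that is not a proper prefix of any other stored word.
Those words: "ddpapadodad", "ddpapaooooo", "ddpapapapd", "ddpapapodp", "ddpapdaaaap", "ddpapddpaao", "ddpapdo", "ddpapdpa", "ddpapoadpoo", "ddpapoaoaop", "ddpapoo", "ddpapopopod", "ddpappapoop", "ddpappdao", "ddpappoop", "ddpappp"
Leaf count: 16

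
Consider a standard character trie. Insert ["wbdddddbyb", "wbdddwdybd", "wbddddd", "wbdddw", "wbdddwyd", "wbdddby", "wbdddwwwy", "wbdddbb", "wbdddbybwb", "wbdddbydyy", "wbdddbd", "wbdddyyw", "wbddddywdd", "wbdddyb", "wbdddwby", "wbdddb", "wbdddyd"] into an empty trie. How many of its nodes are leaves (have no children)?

A leaf is a node with no children — equivalently, the end of a word that is not a proper prefix of any other stored word.
Those words: "wbdddbb", "wbdddbd", "wbdddbybwb", "wbdddbydyy", "wbdddddbyb", "wbddddywdd", "wbdddwby", "wbdddwdybd", "wbdddwwwy", "wbdddwyd", "wbdddyb", "wbdddyd", "wbdddyyw"
Leaf count: 13

13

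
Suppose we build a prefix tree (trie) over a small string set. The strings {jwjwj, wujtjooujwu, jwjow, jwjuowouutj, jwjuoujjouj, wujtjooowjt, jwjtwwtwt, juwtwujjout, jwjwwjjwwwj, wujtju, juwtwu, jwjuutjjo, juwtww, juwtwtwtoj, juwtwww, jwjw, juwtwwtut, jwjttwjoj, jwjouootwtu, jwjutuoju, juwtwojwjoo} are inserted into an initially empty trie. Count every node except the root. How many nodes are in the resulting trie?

98

For each word, the new-node count is its length minus the longest prefix already in the trie:
  "jwjwj" → 5 new (j, w, j, w, j)
  "wujtjooujwu" → 11 new (w, u, j, t, j, o, o, u, j, w, u)
  "jwjow" → prefix "jwj" already present; 2 new (o, w)
  "jwjuowouutj" → prefix "jwj" already present; 8 new (u, o, w, o, u, u, t, j)
  "jwjuoujjouj" → prefix "jwjuo" already present; 6 new (u, j, j, o, u, j)
  "wujtjooowjt" → prefix "wujtjoo" already present; 4 new (o, w, j, t)
  "jwjtwwtwt" → prefix "jwj" already present; 6 new (t, w, w, t, w, t)
  "juwtwujjout" → prefix "j" already present; 10 new (u, w, t, w, u, j, j, o, u, t)
  "jwjwwjjwwwj" → prefix "jwjw" already present; 7 new (w, j, j, w, w, w, j)
  "wujtju" → prefix "wujtj" already present; 1 new (u)
  "juwtwu" → prefix "juwtwu" already present; 0 new (none)
  "jwjuutjjo" → prefix "jwju" already present; 5 new (u, t, j, j, o)
  "juwtww" → prefix "juwtw" already present; 1 new (w)
  "juwtwtwtoj" → prefix "juwtw" already present; 5 new (t, w, t, o, j)
  "juwtwww" → prefix "juwtww" already present; 1 new (w)
  "jwjw" → prefix "jwjw" already present; 0 new (none)
  "juwtwwtut" → prefix "juwtww" already present; 3 new (t, u, t)
  "jwjttwjoj" → prefix "jwjt" already present; 5 new (t, w, j, o, j)
  "jwjouootwtu" → prefix "jwjo" already present; 7 new (u, o, o, t, w, t, u)
  "jwjutuoju" → prefix "jwju" already present; 5 new (t, u, o, j, u)
  "juwtwojwjoo" → prefix "juwtw" already present; 6 new (o, j, w, j, o, o)
Total nodes = 5 + 11 + 2 + 8 + 6 + 4 + 6 + 10 + 7 + 1 + 0 + 5 + 1 + 5 + 1 + 0 + 3 + 5 + 7 + 5 + 6 = 98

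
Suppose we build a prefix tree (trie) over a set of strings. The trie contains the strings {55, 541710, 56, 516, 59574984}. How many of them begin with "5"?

Traverse to the node for "5", then collect every word in that subtree.
Matches: "516", "541710", "55", "56", "59574984"
Count: 5

5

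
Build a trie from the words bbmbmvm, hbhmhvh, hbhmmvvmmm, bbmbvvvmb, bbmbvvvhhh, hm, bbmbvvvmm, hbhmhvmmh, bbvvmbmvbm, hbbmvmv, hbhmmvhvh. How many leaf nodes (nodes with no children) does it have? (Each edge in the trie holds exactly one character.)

A leaf is a node with no children — equivalently, the end of a word that is not a proper prefix of any other stored word.
Those words: "bbmbmvm", "bbmbvvvhhh", "bbmbvvvmb", "bbmbvvvmm", "bbvvmbmvbm", "hbbmvmv", "hbhmhvh", "hbhmhvmmh", "hbhmmvhvh", "hbhmmvvmmm", "hm"
Leaf count: 11

11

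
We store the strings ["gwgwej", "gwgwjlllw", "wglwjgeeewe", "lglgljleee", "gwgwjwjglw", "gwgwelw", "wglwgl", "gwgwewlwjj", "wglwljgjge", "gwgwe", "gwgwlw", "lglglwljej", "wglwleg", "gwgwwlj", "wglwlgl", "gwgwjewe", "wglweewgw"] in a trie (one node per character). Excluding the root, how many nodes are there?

Insert word by word; a character creates a node only if that edge doesn't already exist:
  "gwgwej" → 6 new (g, w, g, w, e, j)
  "gwgwjlllw" → prefix "gwgw" already present; 5 new (j, l, l, l, w)
  "wglwjgeeewe" → 11 new (w, g, l, w, j, g, e, e, e, w, e)
  "lglgljleee" → 10 new (l, g, l, g, l, j, l, e, e, e)
  "gwgwjwjglw" → prefix "gwgwj" already present; 5 new (w, j, g, l, w)
  "gwgwelw" → prefix "gwgwe" already present; 2 new (l, w)
  "wglwgl" → prefix "wglw" already present; 2 new (g, l)
  "gwgwewlwjj" → prefix "gwgwe" already present; 5 new (w, l, w, j, j)
  "wglwljgjge" → prefix "wglw" already present; 6 new (l, j, g, j, g, e)
  "gwgwe" → prefix "gwgwe" already present; 0 new (none)
  "gwgwlw" → prefix "gwgw" already present; 2 new (l, w)
  "lglglwljej" → prefix "lglgl" already present; 5 new (w, l, j, e, j)
  "wglwleg" → prefix "wglwl" already present; 2 new (e, g)
  "gwgwwlj" → prefix "gwgw" already present; 3 new (w, l, j)
  "wglwlgl" → prefix "wglwl" already present; 2 new (g, l)
  "gwgwjewe" → prefix "gwgwj" already present; 3 new (e, w, e)
  "wglweewgw" → prefix "wglw" already present; 5 new (e, e, w, g, w)
Total nodes = 6 + 5 + 11 + 10 + 5 + 2 + 2 + 5 + 6 + 0 + 2 + 5 + 2 + 3 + 2 + 3 + 5 = 74

74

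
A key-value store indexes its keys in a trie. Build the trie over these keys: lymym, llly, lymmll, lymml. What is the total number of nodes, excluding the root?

Insert word by word; a character creates a node only if that edge doesn't already exist:
  "lymym" → 5 new (l, y, m, y, m)
  "llly" → prefix "l" already present; 3 new (l, l, y)
  "lymmll" → prefix "lym" already present; 3 new (m, l, l)
  "lymml" → prefix "lymml" already present; 0 new (none)
Total nodes = 5 + 3 + 3 + 0 = 11

11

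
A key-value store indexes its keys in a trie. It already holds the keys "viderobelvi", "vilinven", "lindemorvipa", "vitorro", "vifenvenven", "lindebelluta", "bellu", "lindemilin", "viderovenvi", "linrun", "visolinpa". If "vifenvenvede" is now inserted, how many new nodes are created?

2

"vifenvenve" is already a path in the trie; the remaining "de" must be added.
Each of the 2 remaining characters creates one node.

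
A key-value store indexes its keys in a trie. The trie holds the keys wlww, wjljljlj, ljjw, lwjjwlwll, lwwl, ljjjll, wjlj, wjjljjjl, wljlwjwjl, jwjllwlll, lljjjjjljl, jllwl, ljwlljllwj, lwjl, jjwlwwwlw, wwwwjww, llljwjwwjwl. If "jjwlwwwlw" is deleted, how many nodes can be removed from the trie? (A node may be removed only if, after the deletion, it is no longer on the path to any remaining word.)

8

After clearing the end-marker at "jjwlwwwlw", prune upward until reaching a node still needed by another word.
The suffix "jwlwwwlw" (8 nodes) is used only by "jjwlwwwlw"; the node for "j" still has the child "w", so pruning stops there.
Nodes removed: 8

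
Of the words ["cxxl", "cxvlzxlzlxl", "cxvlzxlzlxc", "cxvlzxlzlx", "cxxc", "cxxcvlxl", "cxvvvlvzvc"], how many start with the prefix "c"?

7

Traverse to the node for "c", then collect every word in that subtree.
Words under "c": cxvlzxlzlx, cxvlzxlzlxc, cxvlzxlzlxl, cxvvvlvzvc, cxxc, cxxcvlxl, cxxl
Count: 7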